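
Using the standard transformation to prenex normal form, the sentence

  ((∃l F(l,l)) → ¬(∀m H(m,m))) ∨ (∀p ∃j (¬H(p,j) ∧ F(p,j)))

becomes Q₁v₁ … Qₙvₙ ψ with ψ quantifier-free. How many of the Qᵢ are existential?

2

First replace A → B with ¬A ∨ B.
  ¬(∃l F(l,l)) ∨ ¬(∀m H(m,m)) ∨ (∀p ∃j (¬H(p,j) ∧ F(p,j)))
Push ¬ through the quantifiers and connectives to reach negation normal form:
  (∀l ¬F(l,l)) ∨ (∃m ¬H(m,m)) ∨ (∀p ∃j (¬H(p,j) ∧ F(p,j)))
Extract every quantifier outward, since the variables are now distinct and don't occur free across branches:
  ∀l ∃m ∀p ∃j (¬F(l,l) ∨ ¬H(m,m) ∨ ¬H(p,j) ∧ F(p,j))
The prefix is ∀l ∃m ∀p ∃j: 2 universal, 2 existential.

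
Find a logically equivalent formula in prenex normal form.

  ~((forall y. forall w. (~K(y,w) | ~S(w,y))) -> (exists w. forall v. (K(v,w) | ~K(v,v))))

forall y. forall w. forall a. exists v. ((~K(y,w) | ~S(w,y)) & ~K(v,a) & K(v,v))

Eliminate → and ↔ using ¬ and ∨.
  ~(~(forall y. forall w. (~K(y,w) | ~S(w,y))) | (exists w. forall v. (K(v,w) | ~K(v,v))))
Push ¬ through the quantifiers and connectives to reach negation normal form:
  (forall y. forall w. (~K(y,w) | ~S(w,y))) & (forall w. exists v. (~K(v,w) & K(v,v)))
Rename bound variables to avoid capture: w↦a.
  (forall y. forall w. (~K(y,w) | ~S(w,y))) & (forall a. exists v. (~K(v,a) & K(v,v)))
Finally move all quantifiers to the prefix:
  forall y. forall w. forall a. exists v. ((~K(y,w) | ~S(w,y)) & ~K(v,a) & K(v,v))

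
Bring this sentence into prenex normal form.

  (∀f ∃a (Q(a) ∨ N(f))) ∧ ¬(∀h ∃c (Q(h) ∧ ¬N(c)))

∀f ∃a ∃h ∀c ((Q(a) ∨ N(f)) ∧ (¬Q(h) ∨ N(c)))

Drive negations inward (¬∀x A ≡ ∃x ¬A, ¬∃x A ≡ ∀x ¬A, De Morgan for ∧/∨):
  (∀f ∃a (Q(a) ∨ N(f))) ∧ (∃h ∀c (¬Q(h) ∨ N(c)))
Pull the quantifiers to the front (each side's bound variable is not free in the other side):
  ∀f ∃a ∃h ∀c ((Q(a) ∨ N(f)) ∧ (¬Q(h) ∨ N(c)))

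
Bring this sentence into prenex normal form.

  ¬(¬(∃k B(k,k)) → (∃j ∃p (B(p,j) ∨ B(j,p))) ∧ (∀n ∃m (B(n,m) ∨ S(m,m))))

∀k ∀j ∀p ∃n ∀m (¬B(k,k) ∧ (¬B(p,j) ∧ ¬B(j,p) ∨ ¬B(n,m) ∧ ¬S(m,m)))

Eliminate → and ↔ using ¬ and ∨.
  ¬(¬¬(∃k B(k,k)) ∨ (∃j ∃p (B(p,j) ∨ B(j,p))) ∧ (∀n ∃m (B(n,m) ∨ S(m,m))))
Push ¬ through the quantifiers and connectives to reach negation normal form:
  (∀k ¬B(k,k)) ∧ ((∀j ∀p (¬B(p,j) ∧ ¬B(j,p))) ∨ (∃n ∀m (¬B(n,m) ∧ ¬S(m,m))))
Finally move all quantifiers to the prefix:
  ∀k ∀j ∀p ∃n ∀m (¬B(k,k) ∧ (¬B(p,j) ∧ ¬B(j,p) ∨ ¬B(n,m) ∧ ¬S(m,m)))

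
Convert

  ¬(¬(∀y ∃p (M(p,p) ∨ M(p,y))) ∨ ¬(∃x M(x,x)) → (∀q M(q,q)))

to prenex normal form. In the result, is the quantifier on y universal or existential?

Rewrite implications/biconditionals: A → B as ¬A ∨ B.
  ¬(¬(¬(∀y ∃p (M(p,p) ∨ M(p,y))) ∨ ¬(∃x M(x,x))) ∨ (∀q M(q,q)))
Push ¬ through the quantifiers and connectives to reach negation normal form:
  ((∃y ∀p (¬M(p,p) ∧ ¬M(p,y))) ∨ (∀x ¬M(x,x))) ∧ (∃q ¬M(q,q))
All bound variables are already distinct, so no renaming is needed.
Finally move all quantifiers to the prefix:
  ∃y ∀p ∀x ∃q ((¬M(p,p) ∧ ¬M(p,y) ∨ ¬M(x,x)) ∧ ¬M(q,q))
The quantifier ∀y sits under an odd number of negations (counting the antecedent side of each →), so it flips to ∃y.

existential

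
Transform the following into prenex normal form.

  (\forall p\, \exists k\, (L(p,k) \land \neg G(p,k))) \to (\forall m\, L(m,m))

\exists p\, \forall k\, \forall m\, (\neg L(p,k) \lor G(p,k) \lor L(m,m))

First replace A → B with ¬A ∨ B.
  \neg (\forall p\, \exists k\, (L(p,k) \land \neg G(p,k))) \lor (\forall m\, L(m,m))
Push ¬ through the quantifiers and connectives to reach negation normal form:
  (\exists p\, \forall k\, (\neg L(p,k) \lor G(p,k))) \lor (\forall m\, L(m,m))
Extract every quantifier outward, since the variables are now distinct and don't occur free across branches:
  \exists p\, \forall k\, \forall m\, (\neg L(p,k) \lor G(p,k) \lor L(m,m))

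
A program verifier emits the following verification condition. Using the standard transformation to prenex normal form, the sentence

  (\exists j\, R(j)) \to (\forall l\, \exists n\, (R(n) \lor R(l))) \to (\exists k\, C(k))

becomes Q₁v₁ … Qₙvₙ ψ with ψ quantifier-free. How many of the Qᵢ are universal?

First replace A → B with ¬A ∨ B.
  \neg (\exists j\, R(j)) \lor \neg (\forall l\, \exists n\, (R(n) \lor R(l))) \lor (\exists k\, C(k))
Push ¬ through the quantifiers and connectives to reach negation normal form:
  (\forall j\, \neg R(j)) \lor (\exists l\, \forall n\, (\neg R(n) \land \neg R(l))) \lor (\exists k\, C(k))
Finally move all quantifiers to the prefix:
  \forall j\, \exists l\, \forall n\, \exists k\, (\neg R(j) \lor \neg R(n) \land \neg R(l) \lor C(k))
The prefix is \forall j \exists l \forall n \exists k: 2 universal, 2 existential.

2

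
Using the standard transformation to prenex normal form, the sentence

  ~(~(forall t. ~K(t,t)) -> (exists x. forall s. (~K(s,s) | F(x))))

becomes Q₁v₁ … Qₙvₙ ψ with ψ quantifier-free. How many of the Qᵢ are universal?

1

Rewrite implications/biconditionals: A → B as ¬A ∨ B.
  ~(~~(forall t. ~K(t,t)) | (exists x. forall s. (~K(s,s) | F(x))))
Move each ¬ inward, flipping quantifiers it crosses:
  (exists t. K(t,t)) & (forall x. exists s. (K(s,s) & ~F(x)))
Extract every quantifier outward, since the variables are now distinct and don't occur free across branches:
  exists t. forall x. exists s. (K(t,t) & K(s,s) & ~F(x))
The prefix is exists t forall x exists s: 1 universal, 2 existential.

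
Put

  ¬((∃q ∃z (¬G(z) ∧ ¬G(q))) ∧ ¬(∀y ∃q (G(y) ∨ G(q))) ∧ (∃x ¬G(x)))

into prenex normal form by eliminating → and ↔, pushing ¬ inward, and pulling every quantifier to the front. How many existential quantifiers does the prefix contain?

Move each ¬ inward, flipping quantifiers it crosses:
  (∀q ∀z (G(z) ∨ G(q))) ∨ (∀y ∃q (G(y) ∨ G(q))) ∨ (∀x G(x))
Standardize variables apart so no two quantifiers bind the same name: q↦z1.
  (∀q ∀z (G(z) ∨ G(q))) ∨ (∀y ∃z1 (G(y) ∨ G(z1))) ∨ (∀x G(x))
Pull the quantifiers to the front (each side's bound variable is not free in the other side):
  ∀q ∀z ∀y ∃z1 ∀x (G(z) ∨ G(q) ∨ G(y) ∨ G(z1) ∨ G(x))
The prefix is ∀q ∀z ∀y ∃z1 ∀x: 4 universal, 1 existential.

1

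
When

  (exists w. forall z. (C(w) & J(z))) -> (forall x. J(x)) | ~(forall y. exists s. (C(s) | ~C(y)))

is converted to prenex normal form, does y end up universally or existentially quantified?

Rewrite implications/biconditionals: A → B as ¬A ∨ B.
  ~(exists w. forall z. (C(w) & J(z))) | (forall x. J(x)) | ~(forall y. exists s. (C(s) | ~C(y)))
Drive negations inward (¬∀x A ≡ ∃x ¬A, ¬∃x A ≡ ∀x ¬A, De Morgan for ∧/∨):
  (forall w. exists z. (~C(w) | ~J(z))) | (forall x. J(x)) | (exists y. forall s. (~C(s) & C(y)))
All bound variables are already distinct, so no renaming is needed.
Pull the quantifiers to the front (each side's bound variable is not free in the other side):
  forall w. exists z. forall x. exists y. forall s. (~C(w) | ~J(z) | J(x) | ~C(s) & C(y))
The quantifier forall y sits under an odd number of negations (counting the antecedent side of each →), so it flips to exists y.

existential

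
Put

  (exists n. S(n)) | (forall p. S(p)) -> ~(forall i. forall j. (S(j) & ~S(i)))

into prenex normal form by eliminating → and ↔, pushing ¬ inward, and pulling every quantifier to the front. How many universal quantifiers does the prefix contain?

1

Rewrite implications/biconditionals: A → B as ¬A ∨ B.
  ~((exists n. S(n)) | (forall p. S(p))) | ~(forall i. forall j. (S(j) & ~S(i)))
Move each ¬ inward, flipping quantifiers it crosses:
  (forall n. ~S(n)) & (exists p. ~S(p)) | (exists i. exists j. (~S(j) | S(i)))
All bound variables are already distinct, so no renaming is needed.
Extract every quantifier outward, since the variables are now distinct and don't occur free across branches:
  forall n. exists p. exists i. exists j. (~S(n) & ~S(p) | ~S(j) | S(i))
The prefix is forall n exists p exists i exists j: 1 universal, 3 existential.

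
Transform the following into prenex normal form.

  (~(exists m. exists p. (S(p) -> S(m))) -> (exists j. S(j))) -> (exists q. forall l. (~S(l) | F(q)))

forall m. forall p. forall j. exists q. forall l. (S(p) & ~S(m) & ~S(j) | ~S(l) | F(q))

Rewrite implications/biconditionals: A → B as ¬A ∨ B.
  ~(~~(exists m. exists p. (~S(p) | S(m))) | (exists j. S(j))) | (exists q. forall l. (~S(l) | F(q)))
Drive negations inward (¬∀x A ≡ ∃x ¬A, ¬∃x A ≡ ∀x ¬A, De Morgan for ∧/∨):
  (forall m. forall p. (S(p) & ~S(m))) & (forall j. ~S(j)) | (exists q. forall l. (~S(l) | F(q)))
All bound variables are already distinct, so no renaming is needed.
Extract every quantifier outward, since the variables are now distinct and don't occur free across branches:
  forall m. forall p. forall j. exists q. forall l. (S(p) & ~S(m) & ~S(j) | ~S(l) | F(q))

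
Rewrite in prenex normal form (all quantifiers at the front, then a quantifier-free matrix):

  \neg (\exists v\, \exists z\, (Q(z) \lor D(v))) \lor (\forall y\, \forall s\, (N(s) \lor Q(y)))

Move each ¬ inward, flipping quantifiers it crosses:
  (\forall v\, \forall z\, (\neg Q(z) \land \neg D(v))) \lor (\forall y\, \forall s\, (N(s) \lor Q(y)))
All bound variables are already distinct, so no renaming is needed.
Finally move all quantifiers to the prefix:
  \forall v\, \forall z\, \forall y\, \forall s\, (\neg Q(z) \land \neg D(v) \lor N(s) \lor Q(y))

\forall v\, \forall z\, \forall y\, \forall s\, (\neg Q(z) \land \neg D(v) \lor N(s) \lor Q(y))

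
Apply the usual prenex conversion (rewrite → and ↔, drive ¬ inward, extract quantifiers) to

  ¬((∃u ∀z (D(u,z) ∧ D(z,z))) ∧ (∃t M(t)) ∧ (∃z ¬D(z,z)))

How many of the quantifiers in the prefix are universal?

Drive negations inward (¬∀x A ≡ ∃x ¬A, ¬∃x A ≡ ∀x ¬A, De Morgan for ∧/∨):
  (∀u ∃z (¬D(u,z) ∨ ¬D(z,z))) ∨ (∀t ¬M(t)) ∨ (∀z D(z,z))
Standardize variables apart so no two quantifiers bind the same name: z↦w.
  (∀u ∃z (¬D(u,z) ∨ ¬D(z,z))) ∨ (∀t ¬M(t)) ∨ (∀w D(w,w))
Pull the quantifiers to the front (each side's bound variable is not free in the other side):
  ∀u ∃z ∀t ∀w (¬D(u,z) ∨ ¬D(z,z) ∨ ¬M(t) ∨ D(w,w))
The prefix is ∀u ∃z ∀t ∀w: 3 universal, 1 existential.

3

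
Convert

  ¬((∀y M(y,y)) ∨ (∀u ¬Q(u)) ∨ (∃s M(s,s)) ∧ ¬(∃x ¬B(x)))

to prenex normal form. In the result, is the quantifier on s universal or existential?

Move each ¬ inward, flipping quantifiers it crosses:
  (∃y ¬M(y,y)) ∧ (∃u Q(u)) ∧ ((∀s ¬M(s,s)) ∨ (∃x ¬B(x)))
All bound variables are already distinct, so no renaming is needed.
Extract every quantifier outward, since the variables are now distinct and don't occur free across branches:
  ∃y ∃u ∀s ∃x (¬M(y,y) ∧ Q(u) ∧ (¬M(s,s) ∨ ¬B(x)))
The quantifier ∃s sits under an odd number of negations, so it flips to ∀s.

universal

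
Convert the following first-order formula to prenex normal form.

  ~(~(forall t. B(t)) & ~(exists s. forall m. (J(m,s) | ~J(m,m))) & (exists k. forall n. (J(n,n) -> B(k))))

Eliminate → and ↔ using ¬ and ∨.
  ~(~(forall t. B(t)) & ~(exists s. forall m. (J(m,s) | ~J(m,m))) & (exists k. forall n. (~J(n,n) | B(k))))
Drive negations inward (¬∀x A ≡ ∃x ¬A, ¬∃x A ≡ ∀x ¬A, De Morgan for ∧/∨):
  (forall t. B(t)) | (exists s. forall m. (J(m,s) | ~J(m,m))) | (forall k. exists n. (J(n,n) & ~B(k)))
Finally move all quantifiers to the prefix:
  forall t. exists s. forall m. forall k. exists n. (B(t) | J(m,s) | ~J(m,m) | J(n,n) & ~B(k))

forall t. exists s. forall m. forall k. exists n. (B(t) | J(m,s) | ~J(m,m) | J(n,n) & ~B(k))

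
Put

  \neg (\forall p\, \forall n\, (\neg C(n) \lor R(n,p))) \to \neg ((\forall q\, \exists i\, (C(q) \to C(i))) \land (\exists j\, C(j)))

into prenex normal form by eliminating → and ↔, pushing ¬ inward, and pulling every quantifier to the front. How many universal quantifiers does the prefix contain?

Eliminate → and ↔ using ¬ and ∨.
  \neg \neg (\forall p\, \forall n\, (\neg C(n) \lor R(n,p))) \lor \neg ((\forall q\, \exists i\, (\neg C(q) \lor C(i))) \land (\exists j\, C(j)))
Move each ¬ inward, flipping quantifiers it crosses:
  (\forall p\, \forall n\, (\neg C(n) \lor R(n,p))) \lor (\exists q\, \forall i\, (C(q) \land \neg C(i))) \lor (\forall j\, \neg C(j))
Extract every quantifier outward, since the variables are now distinct and don't occur free across branches:
  \forall p\, \forall n\, \exists q\, \forall i\, \forall j\, (\neg C(n) \lor R(n,p) \lor C(q) \land \neg C(i) \lor \neg C(j))
The prefix is \forall p \forall n \exists q \forall i \forall j: 4 universal, 1 existential.

4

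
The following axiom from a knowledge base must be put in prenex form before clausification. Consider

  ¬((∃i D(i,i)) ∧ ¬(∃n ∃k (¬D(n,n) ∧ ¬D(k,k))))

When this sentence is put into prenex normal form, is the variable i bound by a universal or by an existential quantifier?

universal

Push ¬ through the quantifiers and connectives to reach negation normal form:
  (∀i ¬D(i,i)) ∨ (∃n ∃k (¬D(n,n) ∧ ¬D(k,k)))
Extract every quantifier outward, since the variables are now distinct and don't occur free across branches:
  ∀i ∃n ∃k (¬D(i,i) ∨ ¬D(n,n) ∧ ¬D(k,k))
The quantifier ∃i sits under an odd number of negations, so it flips to ∀i.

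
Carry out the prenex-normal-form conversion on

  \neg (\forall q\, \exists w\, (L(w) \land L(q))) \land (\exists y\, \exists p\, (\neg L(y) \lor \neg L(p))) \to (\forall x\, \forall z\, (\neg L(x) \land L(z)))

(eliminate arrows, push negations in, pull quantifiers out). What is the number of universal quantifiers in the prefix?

5

Rewrite implications/biconditionals: A → B as ¬A ∨ B.
  \neg (\neg (\forall q\, \exists w\, (L(w) \land L(q))) \land (\exists y\, \exists p\, (\neg L(y) \lor \neg L(p)))) \lor (\forall x\, \forall z\, (\neg L(x) \land L(z)))
Push ¬ through the quantifiers and connectives to reach negation normal form:
  (\forall q\, \exists w\, (L(w) \land L(q))) \lor (\forall y\, \forall p\, (L(y) \land L(p))) \lor (\forall x\, \forall z\, (\neg L(x) \land L(z)))
Extract every quantifier outward, since the variables are now distinct and don't occur free across branches:
  \forall q\, \exists w\, \forall y\, \forall p\, \forall x\, \forall z\, (L(w) \land L(q) \lor L(y) \land L(p) \lor \neg L(x) \land L(z))
The prefix is \forall q \exists w \forall y \forall p \forall x \forall z: 5 universal, 1 existential.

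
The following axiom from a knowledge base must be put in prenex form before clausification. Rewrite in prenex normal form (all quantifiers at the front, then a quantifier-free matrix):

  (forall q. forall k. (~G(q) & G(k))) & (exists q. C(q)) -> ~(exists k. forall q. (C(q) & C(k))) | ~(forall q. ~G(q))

exists q. exists k. forall u. forall c. exists x1. exists t. (G(q) | ~G(k) | ~C(u) | ~C(x1) | ~C(c) | G(t))

Eliminate → and ↔ using ¬ and ∨.
  ~((forall q. forall k. (~G(q) & G(k))) & (exists q. C(q))) | ~(exists k. forall q. (C(q) & C(k))) | ~(forall q. ~G(q))
Drive negations inward (¬∀x A ≡ ∃x ¬A, ¬∃x A ≡ ∀x ¬A, De Morgan for ∧/∨):
  (exists q. exists k. (G(q) | ~G(k))) | (forall q. ~C(q)) | (forall k. exists q. (~C(q) | ~C(k))) | (exists q. G(q))
Give each quantifier a distinct variable: q↦u, k↦c, q↦x1, q↦t.
  (exists q. exists k. (G(q) | ~G(k))) | (forall u. ~C(u)) | (forall c. exists x1. (~C(x1) | ~C(c))) | (exists t. G(t))
Finally move all quantifiers to the prefix:
  exists q. exists k. forall u. forall c. exists x1. exists t. (G(q) | ~G(k) | ~C(u) | ~C(x1) | ~C(c) | G(t))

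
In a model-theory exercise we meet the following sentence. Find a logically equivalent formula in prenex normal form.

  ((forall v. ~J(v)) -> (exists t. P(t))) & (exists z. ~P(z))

Eliminate → and ↔ using ¬ and ∨.
  (~(forall v. ~J(v)) | (exists t. P(t))) & (exists z. ~P(z))
Push ¬ through the quantifiers and connectives to reach negation normal form:
  ((exists v. J(v)) | (exists t. P(t))) & (exists z. ~P(z))
All bound variables are already distinct, so no renaming is needed.
Pull the quantifiers to the front (each side's bound variable is not free in the other side):
  exists v. exists t. exists z. ((J(v) | P(t)) & ~P(z))

exists v. exists t. exists z. ((J(v) | P(t)) & ~P(z))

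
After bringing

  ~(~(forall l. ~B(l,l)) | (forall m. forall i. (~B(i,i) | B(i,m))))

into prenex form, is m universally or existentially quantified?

existential

Move each ¬ inward, flipping quantifiers it crosses:
  (forall l. ~B(l,l)) & (exists m. exists i. (B(i,i) & ~B(i,m)))
All bound variables are already distinct, so no renaming is needed.
Pull the quantifiers to the front (each side's bound variable is not free in the other side):
  forall l. exists m. exists i. (~B(l,l) & B(i,i) & ~B(i,m))
The quantifier forall m sits under an odd number of negations, so it flips to exists m.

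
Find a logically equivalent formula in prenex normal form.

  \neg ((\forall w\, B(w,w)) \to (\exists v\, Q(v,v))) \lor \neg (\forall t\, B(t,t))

Eliminate → and ↔ using ¬ and ∨.
  \neg (\neg (\forall w\, B(w,w)) \lor (\exists v\, Q(v,v))) \lor \neg (\forall t\, B(t,t))
Move each ¬ inward, flipping quantifiers it crosses:
  (\forall w\, B(w,w)) \land (\forall v\, \neg Q(v,v)) \lor (\exists t\, \neg B(t,t))
Extract every quantifier outward, since the variables are now distinct and don't occur free across branches:
  \forall w\, \forall v\, \exists t\, (B(w,w) \land \neg Q(v,v) \lor \neg B(t,t))

\forall w\, \forall v\, \exists t\, (B(w,w) \land \neg Q(v,v) \lor \neg B(t,t))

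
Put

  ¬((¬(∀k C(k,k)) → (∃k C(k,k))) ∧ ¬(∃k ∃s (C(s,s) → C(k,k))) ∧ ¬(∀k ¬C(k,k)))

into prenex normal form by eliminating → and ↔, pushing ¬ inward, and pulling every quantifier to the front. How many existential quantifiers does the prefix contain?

First replace A → B with ¬A ∨ B.
  ¬((¬¬(∀k C(k,k)) ∨ (∃k C(k,k))) ∧ ¬(∃k ∃s (¬C(s,s) ∨ C(k,k))) ∧ ¬(∀k ¬C(k,k)))
Drive negations inward (¬∀x A ≡ ∃x ¬A, ¬∃x A ≡ ∀x ¬A, De Morgan for ∧/∨):
  (∃k ¬C(k,k)) ∧ (∀k ¬C(k,k)) ∨ (∃k ∃s (¬C(s,s) ∨ C(k,k))) ∨ (∀k ¬C(k,k))
Rename bound variables to avoid capture: k↦y, k↦w, k↦x.
  (∃k ¬C(k,k)) ∧ (∀y ¬C(y,y)) ∨ (∃w ∃s (¬C(s,s) ∨ C(w,w))) ∨ (∀x ¬C(x,x))
Finally move all quantifiers to the prefix:
  ∃k ∀y ∃w ∃s ∀x (¬C(k,k) ∧ ¬C(y,y) ∨ ¬C(s,s) ∨ C(w,w) ∨ ¬C(x,x))
The prefix is ∃k ∀y ∃w ∃s ∀x: 2 universal, 3 existential.

3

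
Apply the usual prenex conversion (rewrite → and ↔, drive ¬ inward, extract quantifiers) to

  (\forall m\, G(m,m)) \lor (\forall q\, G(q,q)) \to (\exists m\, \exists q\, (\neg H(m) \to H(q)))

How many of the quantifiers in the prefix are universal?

0

First replace A → B with ¬A ∨ B.
  \neg ((\forall m\, G(m,m)) \lor (\forall q\, G(q,q))) \lor (\exists m\, \exists q\, (\neg \neg H(m) \lor H(q)))
Drive negations inward (¬∀x A ≡ ∃x ¬A, ¬∃x A ≡ ∀x ¬A, De Morgan for ∧/∨):
  (\exists m\, \neg G(m,m)) \land (\exists q\, \neg G(q,q)) \lor (\exists m\, \exists q\, (H(m) \lor H(q)))
Standardize variables apart so no two quantifiers bind the same name: m↦u, q↦s.
  (\exists m\, \neg G(m,m)) \land (\exists q\, \neg G(q,q)) \lor (\exists u\, \exists s\, (H(u) \lor H(s)))
Finally move all quantifiers to the prefix:
  \exists m\, \exists q\, \exists u\, \exists s\, (\neg G(m,m) \land \neg G(q,q) \lor H(u) \lor H(s))
The prefix is \exists m \exists q \exists u \exists s: 0 universal, 4 existential.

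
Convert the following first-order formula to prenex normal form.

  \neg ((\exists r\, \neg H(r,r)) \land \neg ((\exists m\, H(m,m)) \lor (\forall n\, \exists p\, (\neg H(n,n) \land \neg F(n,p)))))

\forall r\, \exists m\, \forall n\, \exists p\, (H(r,r) \lor H(m,m) \lor \neg H(n,n) \land \neg F(n,p))

Push ¬ through the quantifiers and connectives to reach negation normal form:
  (\forall r\, H(r,r)) \lor (\exists m\, H(m,m)) \lor (\forall n\, \exists p\, (\neg H(n,n) \land \neg F(n,p)))
Finally move all quantifiers to the prefix:
  \forall r\, \exists m\, \forall n\, \exists p\, (H(r,r) \lor H(m,m) \lor \neg H(n,n) \land \neg F(n,p))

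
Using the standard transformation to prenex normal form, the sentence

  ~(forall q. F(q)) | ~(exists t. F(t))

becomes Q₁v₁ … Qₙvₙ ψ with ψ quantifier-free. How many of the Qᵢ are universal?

Move each ¬ inward, flipping quantifiers it crosses:
  (exists q. ~F(q)) | (forall t. ~F(t))
All bound variables are already distinct, so no renaming is needed.
Extract every quantifier outward, since the variables are now distinct and don't occur free across branches:
  exists q. forall t. (~F(q) | ~F(t))
The prefix is exists q forall t: 1 universal, 1 existential.

1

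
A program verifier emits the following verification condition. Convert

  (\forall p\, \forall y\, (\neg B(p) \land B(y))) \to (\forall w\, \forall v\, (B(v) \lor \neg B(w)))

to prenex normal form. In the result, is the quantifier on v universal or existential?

universal

Eliminate → and ↔ using ¬ and ∨.
  \neg (\forall p\, \forall y\, (\neg B(p) \land B(y))) \lor (\forall w\, \forall v\, (B(v) \lor \neg B(w)))
Drive negations inward (¬∀x A ≡ ∃x ¬A, ¬∃x A ≡ ∀x ¬A, De Morgan for ∧/∨):
  (\exists p\, \exists y\, (B(p) \lor \neg B(y))) \lor (\forall w\, \forall v\, (B(v) \lor \neg B(w)))
All bound variables are already distinct, so no renaming is needed.
Extract every quantifier outward, since the variables are now distinct and don't occur free across branches:
  \exists p\, \exists y\, \forall w\, \forall v\, (B(p) \lor \neg B(y) \lor B(v) \lor \neg B(w))
The quantifier \forall v sits under an even number of negations (counting the antecedent side of each →), so it remains universal.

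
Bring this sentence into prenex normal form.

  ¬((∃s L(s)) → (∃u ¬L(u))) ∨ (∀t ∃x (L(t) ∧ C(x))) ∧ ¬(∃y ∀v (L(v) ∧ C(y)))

∃s ∀u ∀t ∃x ∀y ∃v (L(s) ∧ L(u) ∨ L(t) ∧ C(x) ∧ (¬L(v) ∨ ¬C(y)))

Eliminate → and ↔ using ¬ and ∨.
  ¬(¬(∃s L(s)) ∨ (∃u ¬L(u))) ∨ (∀t ∃x (L(t) ∧ C(x))) ∧ ¬(∃y ∀v (L(v) ∧ C(y)))
Move each ¬ inward, flipping quantifiers it crosses:
  (∃s L(s)) ∧ (∀u L(u)) ∨ (∀t ∃x (L(t) ∧ C(x))) ∧ (∀y ∃v (¬L(v) ∨ ¬C(y)))
All bound variables are already distinct, so no renaming is needed.
Finally move all quantifiers to the prefix:
  ∃s ∀u ∀t ∃x ∀y ∃v (L(s) ∧ L(u) ∨ L(t) ∧ C(x) ∧ (¬L(v) ∨ ¬C(y)))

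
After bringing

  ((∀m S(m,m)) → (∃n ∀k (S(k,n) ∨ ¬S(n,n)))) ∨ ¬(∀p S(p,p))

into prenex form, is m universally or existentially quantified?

existential

Rewrite implications/biconditionals: A → B as ¬A ∨ B.
  ¬(∀m S(m,m)) ∨ (∃n ∀k (S(k,n) ∨ ¬S(n,n))) ∨ ¬(∀p S(p,p))
Push ¬ through the quantifiers and connectives to reach negation normal form:
  (∃m ¬S(m,m)) ∨ (∃n ∀k (S(k,n) ∨ ¬S(n,n))) ∨ (∃p ¬S(p,p))
All bound variables are already distinct, so no renaming is needed.
Extract every quantifier outward, since the variables are now distinct and don't occur free across branches:
  ∃m ∃n ∀k ∃p (¬S(m,m) ∨ S(k,n) ∨ ¬S(n,n) ∨ ¬S(p,p))
The quantifier ∀m sits under an odd number of negations (counting the antecedent side of each →), so it flips to ∃m.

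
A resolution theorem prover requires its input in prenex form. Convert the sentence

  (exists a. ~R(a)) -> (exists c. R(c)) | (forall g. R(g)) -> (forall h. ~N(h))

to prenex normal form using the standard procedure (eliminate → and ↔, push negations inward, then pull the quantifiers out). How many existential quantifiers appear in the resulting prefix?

Rewrite implications/biconditionals: A → B as ¬A ∨ B.
  ~(exists a. ~R(a)) | ~((exists c. R(c)) | (forall g. R(g))) | (forall h. ~N(h))
Drive negations inward (¬∀x A ≡ ∃x ¬A, ¬∃x A ≡ ∀x ¬A, De Morgan for ∧/∨):
  (forall a. R(a)) | (forall c. ~R(c)) & (exists g. ~R(g)) | (forall h. ~N(h))
All bound variables are already distinct, so no renaming is needed.
Finally move all quantifiers to the prefix:
  forall a. forall c. exists g. forall h. (R(a) | ~R(c) & ~R(g) | ~N(h))
The prefix is forall a forall c exists g forall h: 3 universal, 1 existential.

1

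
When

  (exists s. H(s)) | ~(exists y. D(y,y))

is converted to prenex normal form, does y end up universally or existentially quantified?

universal

Move each ¬ inward, flipping quantifiers it crosses:
  (exists s. H(s)) | (forall y. ~D(y,y))
All bound variables are already distinct, so no renaming is needed.
Extract every quantifier outward, since the variables are now distinct and don't occur free across branches:
  exists s. forall y. (H(s) | ~D(y,y))
The quantifier exists y sits under an odd number of negations, so it flips to forall y.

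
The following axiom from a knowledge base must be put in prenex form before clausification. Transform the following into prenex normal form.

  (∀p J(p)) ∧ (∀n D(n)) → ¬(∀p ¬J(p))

Rewrite implications/biconditionals: A → B as ¬A ∨ B.
  ¬((∀p J(p)) ∧ (∀n D(n))) ∨ ¬(∀p ¬J(p))
Push ¬ through the quantifiers and connectives to reach negation normal form:
  (∃p ¬J(p)) ∨ (∃n ¬D(n)) ∨ (∃p J(p))
Rename bound variables to avoid capture: p↦x.
  (∃p ¬J(p)) ∨ (∃n ¬D(n)) ∨ (∃x J(x))
Pull the quantifiers to the front (each side's bound variable is not free in the other side):
  ∃p ∃n ∃x (¬J(p) ∨ ¬D(n) ∨ J(x))

∃p ∃n ∃x (¬J(p) ∨ ¬D(n) ∨ J(x))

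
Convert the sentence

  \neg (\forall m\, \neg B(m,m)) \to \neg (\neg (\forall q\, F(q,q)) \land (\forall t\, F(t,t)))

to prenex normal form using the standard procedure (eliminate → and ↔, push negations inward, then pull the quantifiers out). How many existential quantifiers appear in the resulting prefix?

1

Eliminate → and ↔ using ¬ and ∨.
  \neg \neg (\forall m\, \neg B(m,m)) \lor \neg (\neg (\forall q\, F(q,q)) \land (\forall t\, F(t,t)))
Move each ¬ inward, flipping quantifiers it crosses:
  (\forall m\, \neg B(m,m)) \lor (\forall q\, F(q,q)) \lor (\exists t\, \neg F(t,t))
Pull the quantifiers to the front (each side's bound variable is not free in the other side):
  \forall m\, \forall q\, \exists t\, (\neg B(m,m) \lor F(q,q) \lor \neg F(t,t))
The prefix is \forall m \forall q \exists t: 2 universal, 1 existential.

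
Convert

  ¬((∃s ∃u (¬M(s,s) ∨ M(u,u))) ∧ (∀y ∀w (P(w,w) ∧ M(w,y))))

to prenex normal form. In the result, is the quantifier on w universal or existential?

existential

Push ¬ through the quantifiers and connectives to reach negation normal form:
  (∀s ∀u (M(s,s) ∧ ¬M(u,u))) ∨ (∃y ∃w (¬P(w,w) ∨ ¬M(w,y)))
All bound variables are already distinct, so no renaming is needed.
Finally move all quantifiers to the prefix:
  ∀s ∀u ∃y ∃w (M(s,s) ∧ ¬M(u,u) ∨ ¬P(w,w) ∨ ¬M(w,y))
The quantifier ∀w sits under an odd number of negations, so it flips to ∃w.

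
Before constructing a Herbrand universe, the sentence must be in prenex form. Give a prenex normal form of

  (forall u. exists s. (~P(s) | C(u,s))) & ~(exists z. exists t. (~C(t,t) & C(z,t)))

Drive negations inward (¬∀x A ≡ ∃x ¬A, ¬∃x A ≡ ∀x ¬A, De Morgan for ∧/∨):
  (forall u. exists s. (~P(s) | C(u,s))) & (forall z. forall t. (C(t,t) | ~C(z,t)))
Pull the quantifiers to the front (each side's bound variable is not free in the other side):
  forall u. exists s. forall z. forall t. ((~P(s) | C(u,s)) & (C(t,t) | ~C(z,t)))

forall u. exists s. forall z. forall t. ((~P(s) | C(u,s)) & (C(t,t) | ~C(z,t)))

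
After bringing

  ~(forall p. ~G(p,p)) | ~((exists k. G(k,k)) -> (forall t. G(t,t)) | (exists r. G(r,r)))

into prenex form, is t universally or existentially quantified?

existential

Eliminate → and ↔ using ¬ and ∨.
  ~(forall p. ~G(p,p)) | ~(~(exists k. G(k,k)) | (forall t. G(t,t)) | (exists r. G(r,r)))
Move each ¬ inward, flipping quantifiers it crosses:
  (exists p. G(p,p)) | (exists k. G(k,k)) & (exists t. ~G(t,t)) & (forall r. ~G(r,r))
Extract every quantifier outward, since the variables are now distinct and don't occur free across branches:
  exists p. exists k. exists t. forall r. (G(p,p) | G(k,k) & ~G(t,t) & ~G(r,r))
The quantifier forall t sits under an odd number of negations (counting the antecedent side of each →), so it flips to exists t.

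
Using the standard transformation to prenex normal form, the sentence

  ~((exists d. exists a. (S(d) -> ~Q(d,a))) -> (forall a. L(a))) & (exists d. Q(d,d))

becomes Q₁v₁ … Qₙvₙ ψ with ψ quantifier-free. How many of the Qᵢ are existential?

4

Rewrite implications/biconditionals: A → B as ¬A ∨ B.
  ~(~(exists d. exists a. (~S(d) | ~Q(d,a))) | (forall a. L(a))) & (exists d. Q(d,d))
Push ¬ through the quantifiers and connectives to reach negation normal form:
  (exists d. exists a. (~S(d) | ~Q(d,a))) & (exists a. ~L(a)) & (exists d. Q(d,d))
Standardize variables apart so no two quantifiers bind the same name: a↦u, d↦p.
  (exists d. exists a. (~S(d) | ~Q(d,a))) & (exists u. ~L(u)) & (exists p. Q(p,p))
Finally move all quantifiers to the prefix:
  exists d. exists a. exists u. exists p. ((~S(d) | ~Q(d,a)) & ~L(u) & Q(p,p))
The prefix is exists d exists a exists u exists p: 0 universal, 4 existential.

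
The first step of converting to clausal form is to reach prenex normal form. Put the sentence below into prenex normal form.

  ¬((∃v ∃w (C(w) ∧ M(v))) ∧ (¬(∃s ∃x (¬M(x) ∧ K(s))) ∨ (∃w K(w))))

∀v ∀w ∃s ∃x ∀b (¬C(w) ∨ ¬M(v) ∨ ¬M(x) ∧ K(s) ∧ ¬K(b))

Push ¬ through the quantifiers and connectives to reach negation normal form:
  (∀v ∀w (¬C(w) ∨ ¬M(v))) ∨ (∃s ∃x (¬M(x) ∧ K(s))) ∧ (∀w ¬K(w))
Standardize variables apart so no two quantifiers bind the same name: w↦b.
  (∀v ∀w (¬C(w) ∨ ¬M(v))) ∨ (∃s ∃x (¬M(x) ∧ K(s))) ∧ (∀b ¬K(b))
Extract every quantifier outward, since the variables are now distinct and don't occur free across branches:
  ∀v ∀w ∃s ∃x ∀b (¬C(w) ∨ ¬M(v) ∨ ¬M(x) ∧ K(s) ∧ ¬K(b))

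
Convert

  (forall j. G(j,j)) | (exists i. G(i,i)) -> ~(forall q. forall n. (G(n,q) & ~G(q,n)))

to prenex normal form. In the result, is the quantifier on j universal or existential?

existential

Rewrite implications/biconditionals: A → B as ¬A ∨ B.
  ~((forall j. G(j,j)) | (exists i. G(i,i))) | ~(forall q. forall n. (G(n,q) & ~G(q,n)))
Move each ¬ inward, flipping quantifiers it crosses:
  (exists j. ~G(j,j)) & (forall i. ~G(i,i)) | (exists q. exists n. (~G(n,q) | G(q,n)))
All bound variables are already distinct, so no renaming is needed.
Finally move all quantifiers to the prefix:
  exists j. forall i. exists q. exists n. (~G(j,j) & ~G(i,i) | ~G(n,q) | G(q,n))
The quantifier forall j sits under an odd number of negations (counting the antecedent side of each →), so it flips to exists j.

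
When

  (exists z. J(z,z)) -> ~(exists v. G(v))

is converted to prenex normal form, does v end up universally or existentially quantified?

First replace A → B with ¬A ∨ B.
  ~(exists z. J(z,z)) | ~(exists v. G(v))
Drive negations inward (¬∀x A ≡ ∃x ¬A, ¬∃x A ≡ ∀x ¬A, De Morgan for ∧/∨):
  (forall z. ~J(z,z)) | (forall v. ~G(v))
Pull the quantifiers to the front (each side's bound variable is not free in the other side):
  forall z. forall v. (~J(z,z) | ~G(v))
The quantifier exists v sits under an odd number of negations (counting the antecedent side of each →), so it flips to forall v.

universal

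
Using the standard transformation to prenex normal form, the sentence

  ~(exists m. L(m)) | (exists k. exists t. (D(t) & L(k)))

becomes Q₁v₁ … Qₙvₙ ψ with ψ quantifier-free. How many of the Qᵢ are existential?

Move each ¬ inward, flipping quantifiers it crosses:
  (forall m. ~L(m)) | (exists k. exists t. (D(t) & L(k)))
All bound variables are already distinct, so no renaming is needed.
Pull the quantifiers to the front (each side's bound variable is not free in the other side):
  forall m. exists k. exists t. (~L(m) | D(t) & L(k))
The prefix is forall m exists k exists t: 1 universal, 2 existential.

2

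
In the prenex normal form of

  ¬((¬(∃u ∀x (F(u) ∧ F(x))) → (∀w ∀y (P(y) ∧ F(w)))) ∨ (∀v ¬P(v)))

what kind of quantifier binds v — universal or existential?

Rewrite implications/biconditionals: A → B as ¬A ∨ B.
  ¬(¬¬(∃u ∀x (F(u) ∧ F(x))) ∨ (∀w ∀y (P(y) ∧ F(w))) ∨ (∀v ¬P(v)))
Drive negations inward (¬∀x A ≡ ∃x ¬A, ¬∃x A ≡ ∀x ¬A, De Morgan for ∧/∨):
  (∀u ∃x (¬F(u) ∨ ¬F(x))) ∧ (∃w ∃y (¬P(y) ∨ ¬F(w))) ∧ (∃v P(v))
All bound variables are already distinct, so no renaming is needed.
Finally move all quantifiers to the prefix:
  ∀u ∃x ∃w ∃y ∃v ((¬F(u) ∨ ¬F(x)) ∧ (¬P(y) ∨ ¬F(w)) ∧ P(v))
The quantifier ∀v sits under an odd number of negations (counting the antecedent side of each →), so it flips to ∃v.

existential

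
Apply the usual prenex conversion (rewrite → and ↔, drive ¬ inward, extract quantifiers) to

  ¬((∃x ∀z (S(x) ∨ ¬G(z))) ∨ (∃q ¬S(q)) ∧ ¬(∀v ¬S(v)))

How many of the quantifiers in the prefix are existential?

1

Move each ¬ inward, flipping quantifiers it crosses:
  (∀x ∃z (¬S(x) ∧ G(z))) ∧ ((∀q S(q)) ∨ (∀v ¬S(v)))
All bound variables are already distinct, so no renaming is needed.
Pull the quantifiers to the front (each side's bound variable is not free in the other side):
  ∀x ∃z ∀q ∀v (¬S(x) ∧ G(z) ∧ (S(q) ∨ ¬S(v)))
The prefix is ∀x ∃z ∀q ∀v: 3 universal, 1 existential.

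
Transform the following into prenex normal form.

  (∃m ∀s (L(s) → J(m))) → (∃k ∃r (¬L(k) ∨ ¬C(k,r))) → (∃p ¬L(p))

Rewrite implications/biconditionals: A → B as ¬A ∨ B.
  ¬(∃m ∀s (¬L(s) ∨ J(m))) ∨ ¬(∃k ∃r (¬L(k) ∨ ¬C(k,r))) ∨ (∃p ¬L(p))
Drive negations inward (¬∀x A ≡ ∃x ¬A, ¬∃x A ≡ ∀x ¬A, De Morgan for ∧/∨):
  (∀m ∃s (L(s) ∧ ¬J(m))) ∨ (∀k ∀r (L(k) ∧ C(k,r))) ∨ (∃p ¬L(p))
All bound variables are already distinct, so no renaming is needed.
Pull the quantifiers to the front (each side's bound variable is not free in the other side):
  ∀m ∃s ∀k ∀r ∃p (L(s) ∧ ¬J(m) ∨ L(k) ∧ C(k,r) ∨ ¬L(p))

∀m ∃s ∀k ∀r ∃p (L(s) ∧ ¬J(m) ∨ L(k) ∧ C(k,r) ∨ ¬L(p))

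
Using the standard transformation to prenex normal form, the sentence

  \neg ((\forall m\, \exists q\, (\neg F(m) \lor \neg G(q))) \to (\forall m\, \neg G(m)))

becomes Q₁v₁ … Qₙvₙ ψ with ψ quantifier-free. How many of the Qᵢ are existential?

2

Rewrite implications/biconditionals: A → B as ¬A ∨ B.
  \neg (\neg (\forall m\, \exists q\, (\neg F(m) \lor \neg G(q))) \lor (\forall m\, \neg G(m)))
Drive negations inward (¬∀x A ≡ ∃x ¬A, ¬∃x A ≡ ∀x ¬A, De Morgan for ∧/∨):
  (\forall m\, \exists q\, (\neg F(m) \lor \neg G(q))) \land (\exists m\, G(m))
Give each quantifier a distinct variable: m↦p.
  (\forall m\, \exists q\, (\neg F(m) \lor \neg G(q))) \land (\exists p\, G(p))
Pull the quantifiers to the front (each side's bound variable is not free in the other side):
  \forall m\, \exists q\, \exists p\, ((\neg F(m) \lor \neg G(q)) \land G(p))
The prefix is \forall m \exists q \exists p: 1 universal, 2 existential.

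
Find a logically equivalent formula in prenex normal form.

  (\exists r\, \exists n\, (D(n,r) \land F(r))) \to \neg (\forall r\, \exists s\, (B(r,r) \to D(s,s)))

First replace A → B with ¬A ∨ B.
  \neg (\exists r\, \exists n\, (D(n,r) \land F(r))) \lor \neg (\forall r\, \exists s\, (\neg B(r,r) \lor D(s,s)))
Move each ¬ inward, flipping quantifiers it crosses:
  (\forall r\, \forall n\, (\neg D(n,r) \lor \neg F(r))) \lor (\exists r\, \forall s\, (B(r,r) \land \neg D(s,s)))
Give each quantifier a distinct variable: r↦z1.
  (\forall r\, \forall n\, (\neg D(n,r) \lor \neg F(r))) \lor (\exists z1\, \forall s\, (B(z1,z1) \land \neg D(s,s)))
Pull the quantifiers to the front (each side's bound variable is not free in the other side):
  \forall r\, \forall n\, \exists z1\, \forall s\, (\neg D(n,r) \lor \neg F(r) \lor B(z1,z1) \land \neg D(s,s))

\forall r\, \forall n\, \exists z1\, \forall s\, (\neg D(n,r) \lor \neg F(r) \lor B(z1,z1) \land \neg D(s,s))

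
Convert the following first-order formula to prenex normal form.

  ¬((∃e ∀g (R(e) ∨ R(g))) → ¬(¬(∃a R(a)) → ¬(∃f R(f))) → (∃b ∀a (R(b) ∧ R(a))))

∃e ∀g ∀a ∃f ∀b ∃y1 ((R(e) ∨ R(g)) ∧ ¬R(a) ∧ R(f) ∧ (¬R(b) ∨ ¬R(y1)))

Eliminate → and ↔ using ¬ and ∨.
  ¬(¬(∃e ∀g (R(e) ∨ R(g))) ∨ ¬¬(¬¬(∃a R(a)) ∨ ¬(∃f R(f))) ∨ (∃b ∀a (R(b) ∧ R(a))))
Move each ¬ inward, flipping quantifiers it crosses:
  (∃e ∀g (R(e) ∨ R(g))) ∧ (∀a ¬R(a)) ∧ (∃f R(f)) ∧ (∀b ∃a (¬R(b) ∨ ¬R(a)))
Standardize variables apart so no two quantifiers bind the same name: a↦y1.
  (∃e ∀g (R(e) ∨ R(g))) ∧ (∀a ¬R(a)) ∧ (∃f R(f)) ∧ (∀b ∃y1 (¬R(b) ∨ ¬R(y1)))
Pull the quantifiers to the front (each side's bound variable is not free in the other side):
  ∃e ∀g ∀a ∃f ∀b ∃y1 ((R(e) ∨ R(g)) ∧ ¬R(a) ∧ R(f) ∧ (¬R(b) ∨ ¬R(y1)))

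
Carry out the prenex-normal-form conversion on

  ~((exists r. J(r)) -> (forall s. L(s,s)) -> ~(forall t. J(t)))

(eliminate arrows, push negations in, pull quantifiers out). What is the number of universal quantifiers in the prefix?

First replace A → B with ¬A ∨ B.
  ~(~(exists r. J(r)) | ~(forall s. L(s,s)) | ~(forall t. J(t)))
Drive negations inward (¬∀x A ≡ ∃x ¬A, ¬∃x A ≡ ∀x ¬A, De Morgan for ∧/∨):
  (exists r. J(r)) & (forall s. L(s,s)) & (forall t. J(t))
All bound variables are already distinct, so no renaming is needed.
Extract every quantifier outward, since the variables are now distinct and don't occur free across branches:
  exists r. forall s. forall t. (J(r) & L(s,s) & J(t))
The prefix is exists r forall s forall t: 2 universal, 1 existential.

2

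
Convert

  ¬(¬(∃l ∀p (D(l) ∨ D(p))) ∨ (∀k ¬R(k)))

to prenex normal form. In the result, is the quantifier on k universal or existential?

Move each ¬ inward, flipping quantifiers it crosses:
  (∃l ∀p (D(l) ∨ D(p))) ∧ (∃k R(k))
All bound variables are already distinct, so no renaming is needed.
Finally move all quantifiers to the prefix:
  ∃l ∀p ∃k ((D(l) ∨ D(p)) ∧ R(k))
The quantifier ∀k sits under an odd number of negations, so it flips to ∃k.

existential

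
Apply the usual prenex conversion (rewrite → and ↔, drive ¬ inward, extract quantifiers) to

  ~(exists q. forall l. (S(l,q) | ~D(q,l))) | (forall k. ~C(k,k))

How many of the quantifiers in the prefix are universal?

2

Push ¬ through the quantifiers and connectives to reach negation normal form:
  (forall q. exists l. (~S(l,q) & D(q,l))) | (forall k. ~C(k,k))
All bound variables are already distinct, so no renaming is needed.
Pull the quantifiers to the front (each side's bound variable is not free in the other side):
  forall q. exists l. forall k. (~S(l,q) & D(q,l) | ~C(k,k))
The prefix is forall q exists l forall k: 2 universal, 1 existential.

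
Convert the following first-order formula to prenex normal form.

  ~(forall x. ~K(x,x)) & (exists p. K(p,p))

exists x. exists p. (K(x,x) & K(p,p))

Move each ¬ inward, flipping quantifiers it crosses:
  (exists x. K(x,x)) & (exists p. K(p,p))
Pull the quantifiers to the front (each side's bound variable is not free in the other side):
  exists x. exists p. (K(x,x) & K(p,p))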